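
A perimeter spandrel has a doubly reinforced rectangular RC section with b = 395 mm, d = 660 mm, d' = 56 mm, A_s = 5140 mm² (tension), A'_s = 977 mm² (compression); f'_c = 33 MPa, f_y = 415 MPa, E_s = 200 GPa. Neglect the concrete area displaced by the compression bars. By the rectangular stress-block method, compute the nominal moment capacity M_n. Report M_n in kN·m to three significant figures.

M_n ≈ 1250 kN·m

Assume both tension and compression steel yield.
Net tension couple steel: A_s − A'_s = 4163 mm².
a = (A_s − A'_s) f_y / (0.85 f'_c b) = 1727645/(0.85 × 33 × 395) = 155.93 mm.
c = a/β₁ = 155.93/0.814 = 191.56 mm; ε'_s = 0.003(c − d')/c = 0.0021 ≥ f_y/E_s = 0.0021, so compression steel does yield.
M_n = (A_s − A'_s) f_y (d − a/2) + A'_s f_y (d − d') = [1727645 × (660 − 77.965) + 405455 × (660 − 56)] × 10⁻⁶ = 1005.55 + 244.89 = 1250.44 kN·m.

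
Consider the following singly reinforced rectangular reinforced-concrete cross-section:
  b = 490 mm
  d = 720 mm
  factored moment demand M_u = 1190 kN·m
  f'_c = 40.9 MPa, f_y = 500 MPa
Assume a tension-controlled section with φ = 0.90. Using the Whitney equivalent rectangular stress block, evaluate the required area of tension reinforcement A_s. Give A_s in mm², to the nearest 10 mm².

M_n = M_u/φ = 1190/0.90 = 1322.22 kN·m.
With M_n = 0.85 f'_c a b (d − a/2), solve the quadratic for a:
a = d − √(d² − 2M_n/(0.85 f'_c b)) = 720 − √(720² − 2 × 1322.22×10⁶/(0.85 × 40.9 × 490)) = 117.37 mm.
A_s = 0.85 f'_c a b / f_y = 0.85 × 40.9 × 117.37 × 490 / 500 = 3998.8 mm².

A_s ≈ 4000 mm²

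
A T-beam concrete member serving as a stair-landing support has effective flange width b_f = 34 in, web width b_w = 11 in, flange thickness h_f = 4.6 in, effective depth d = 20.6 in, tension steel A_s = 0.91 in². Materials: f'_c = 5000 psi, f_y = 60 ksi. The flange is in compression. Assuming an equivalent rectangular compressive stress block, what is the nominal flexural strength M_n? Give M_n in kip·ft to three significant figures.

M_n ≈ 92.9 kip·ft

Tension: T = A_s f_y = 0.91 × 60 = 54.6 kips.
Try a within the flange: a = T/(0.85 f'_c b_f) = 54.6/(0.85 × 5 × 34) = 0.378 in.
Since a = 0.378 ≤ h_f = 4.6 in, the stress block lies entirely in the flange; analyse as a rectangular beam of width b_f.
M_n = T(d − a/2) = 54.6 × (20.6 − 0.189) = 1114.4 kip·in.
M_n = 1114.4/12 = 92.87 kip·ft.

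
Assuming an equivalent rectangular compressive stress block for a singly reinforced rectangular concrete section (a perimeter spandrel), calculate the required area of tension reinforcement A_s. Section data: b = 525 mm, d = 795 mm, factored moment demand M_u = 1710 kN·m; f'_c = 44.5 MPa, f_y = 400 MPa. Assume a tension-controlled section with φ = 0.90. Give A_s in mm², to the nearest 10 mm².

M_n = M_u/φ = 1710/0.90 = 1900 kN·m.
With M_n = 0.85 f'_c a b (d − a/2), solve the quadratic for a:
a = d − √(d² − 2M_n/(0.85 f'_c b)) = 795 − √(795² − 2 × 1900×10⁶/(0.85 × 44.5 × 525)) = 131.17 mm.
A_s = 0.85 f'_c a b / f_y = 0.85 × 44.5 × 131.17 × 525 / 400 = 6512.0 mm².

A_s ≈ 6510 mm²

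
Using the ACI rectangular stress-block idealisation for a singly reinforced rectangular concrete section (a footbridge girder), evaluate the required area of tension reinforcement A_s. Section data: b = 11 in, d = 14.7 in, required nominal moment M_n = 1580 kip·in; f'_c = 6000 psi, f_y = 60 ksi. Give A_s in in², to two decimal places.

A_s ≈ 1.93 in²

From M_n = 0.85 f'_c a b (d − a/2):
a = d − √(d² − 2M_n/(0.85 f'_c b)) = 14.7 − √(14.7² − 2 × 1580/(0.85 × 6 × 11)) = 2.060 in.
A_s = 0.85 f'_c a b / f_y = 0.85 × 6 × 2.060 × 11 / 60 = 1.926 in².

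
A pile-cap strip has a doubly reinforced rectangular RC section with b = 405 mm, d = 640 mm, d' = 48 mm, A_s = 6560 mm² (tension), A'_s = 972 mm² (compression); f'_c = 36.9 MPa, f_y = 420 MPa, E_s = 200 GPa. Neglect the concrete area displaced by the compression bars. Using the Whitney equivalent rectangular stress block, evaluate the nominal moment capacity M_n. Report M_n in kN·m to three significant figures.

Assume both tension and compression steel yield.
Net tension couple steel: A_s − A'_s = 5588 mm².
a = (A_s − A'_s) f_y / (0.85 f'_c b) = 2346960/(0.85 × 36.9 × 405) = 184.76 mm.
c = a/β₁ = 184.76/0.786 = 235.06 mm; ε'_s = 0.003(c − d')/c = 0.0024 ≥ f_y/E_s = 0.0021, so compression steel does yield.
M_n = (A_s − A'_s) f_y (d − a/2) + A'_s f_y (d − d') = [2346960 × (640 − 92.38) + 408240 × (640 − 48)] × 10⁻⁶ = 1285.24 + 241.68 = 1526.92 kN·m.

M_n ≈ 1530 kN·m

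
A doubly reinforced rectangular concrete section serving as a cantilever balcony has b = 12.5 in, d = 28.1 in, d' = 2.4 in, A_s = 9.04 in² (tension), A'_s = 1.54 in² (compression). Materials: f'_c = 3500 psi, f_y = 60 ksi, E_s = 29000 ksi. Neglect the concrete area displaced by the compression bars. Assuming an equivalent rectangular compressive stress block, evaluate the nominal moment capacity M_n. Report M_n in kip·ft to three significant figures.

Assume both steels yield.
a = (A_s − A'_s) f_y/(0.85 f'_c b) = (9.04 − 1.54) × 60/(0.85 × 3.5 × 12.5) = 12.101 in.
c = a/β₁ = 12.101/0.85 = 14.236 in; ε'_s = 0.003(c − d')/c = 0.0025 ≥ ε_y = 0.0021, so the compression steel yields.
M_n = (A_s − A'_s) f_y (d − a/2) + A'_s f_y (d − d') = 450 × (28.1 − 6.0505) + 92.4 × (28.1 − 2.4) = 9922.3 + 2374.7 = 12297.0 kip·in = 12297.0/12 = 1024.75 kip·ft.

M_n ≈ 1020 kip·ft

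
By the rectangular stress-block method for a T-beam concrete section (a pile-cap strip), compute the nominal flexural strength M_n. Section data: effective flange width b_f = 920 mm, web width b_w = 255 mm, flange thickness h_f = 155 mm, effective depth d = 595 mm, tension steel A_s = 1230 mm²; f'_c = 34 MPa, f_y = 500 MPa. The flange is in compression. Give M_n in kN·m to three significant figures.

Tension: T = A_s f_y = 1230 × 500 = 615000 N.
Try a within the flange: a = T/(0.85 f'_c b_f) = 615000/(0.85 × 34 × 920) = 23.13 mm.
Since a = 23.13 ≤ h_f = 155 mm, the stress block lies entirely in the flange; analyse as a rectangular beam of width b_f.
M_n = T(d − a/2) = 615000 × (595 − 11.565) = 358.81 × 10⁶ N·mm.
M_n = 358.81 kN·m.

M_n ≈ 359 kN·m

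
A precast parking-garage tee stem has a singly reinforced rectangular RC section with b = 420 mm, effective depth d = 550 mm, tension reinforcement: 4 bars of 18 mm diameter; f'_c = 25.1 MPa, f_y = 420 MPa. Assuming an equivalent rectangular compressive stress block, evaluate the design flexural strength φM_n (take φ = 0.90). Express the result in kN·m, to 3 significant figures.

φM_n ≈ 202 kN·m

A_s = 4 × 254 = 1016 mm².
T = A_s f_y = 1016 × 420 = 426720 N = 426.72 kN.
From C = T: a = T/(0.85 f'_c b) = 426720/(0.85 × 25.1 × 420) = 47.62 mm.
M_n = T(d − a/2) = 426.72 kN × (550 − 23.81) mm = 224.54 kN·m.
φM_n = 0.90 × 224.54 = 202.09 kN·m.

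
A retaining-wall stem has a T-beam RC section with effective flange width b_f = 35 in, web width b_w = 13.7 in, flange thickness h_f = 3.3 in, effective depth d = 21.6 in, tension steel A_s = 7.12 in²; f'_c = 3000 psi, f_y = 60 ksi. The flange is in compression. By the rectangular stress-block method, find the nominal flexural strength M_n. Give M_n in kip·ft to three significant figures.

Tension: T = A_s f_y = 7.12 × 60 = 427.2 kips.
Try a within the flange: a = T/(0.85 f'_c b_f) = 427.2/(0.85 × 3 × 35) = 4.787 in.
a = 4.787 > h_f = 3.3 in: the block extends into the web. Split into flange-overhang and web parts.
C_f = 0.85 f'_c (b_f − b_w) h_f = 0.85 × 3 × (35 − 13.7) × 3.3 = 179.2 kips.
Remaining web compression depth: a_w = (T − C_f)/(0.85 f'_c b_w) = (427.2 − 179.2)/(0.85 × 3 × 13.7) = 7.099 in.
M_n = C_f(d − h_f/2) + (T − C_f)(d − a_w/2) = 179.2 × (21.6 − 1.65) + 248 × (21.6 − 3.5495) = 3575.0 + 4476.5 = 8051.5 kip·in.
M_n = 8051.5/12 = 670.96 kip·ft.

M_n ≈ 671 kip·ft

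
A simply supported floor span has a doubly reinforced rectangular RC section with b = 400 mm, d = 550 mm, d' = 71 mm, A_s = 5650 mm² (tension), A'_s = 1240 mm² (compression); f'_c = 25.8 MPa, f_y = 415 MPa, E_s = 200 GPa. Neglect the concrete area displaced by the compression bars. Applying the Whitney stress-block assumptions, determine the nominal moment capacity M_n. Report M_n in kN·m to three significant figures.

M_n ≈ 1060 kN·m

Assume both tension and compression steel yield.
Net tension couple steel: A_s − A'_s = 4410 mm².
a = (A_s − A'_s) f_y / (0.85 f'_c b) = 1830150/(0.85 × 25.8 × 400) = 208.64 mm.
c = a/β₁ = 208.64/0.85 = 245.46 mm; ε'_s = 0.003(c − d')/c = 0.0021 ≥ f_y/E_s = 0.0021, so compression steel does yield.
M_n = (A_s − A'_s) f_y (d − a/2) + A'_s f_y (d − d') = [1830150 × (550 − 104.32) + 514600 × (550 − 71)] × 10⁻⁶ = 815.66 + 246.49 = 1062.15 kN·m.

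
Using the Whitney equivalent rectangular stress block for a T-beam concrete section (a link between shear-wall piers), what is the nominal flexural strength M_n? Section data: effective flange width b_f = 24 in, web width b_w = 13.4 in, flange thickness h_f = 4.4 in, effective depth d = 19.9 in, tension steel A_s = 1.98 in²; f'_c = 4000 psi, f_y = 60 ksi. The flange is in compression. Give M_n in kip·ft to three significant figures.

Tension: T = A_s f_y = 1.98 × 60 = 118.8 kips.
Try a within the flange: a = T/(0.85 f'_c b_f) = 118.8/(0.85 × 4 × 24) = 1.456 in.
Since a = 1.456 ≤ h_f = 4.4 in, the stress block lies entirely in the flange; analyse as a rectangular beam of width b_f.
M_n = T(d − a/2) = 118.8 × (19.9 − 0.728) = 2277.6 kip·in.
M_n = 2277.6/12 = 189.80 kip·ft.

M_n ≈ 190 kip·ft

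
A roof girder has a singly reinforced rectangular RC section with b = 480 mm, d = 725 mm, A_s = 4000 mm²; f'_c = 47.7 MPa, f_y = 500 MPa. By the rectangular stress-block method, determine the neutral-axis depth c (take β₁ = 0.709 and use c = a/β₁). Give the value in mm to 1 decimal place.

T = A_s f_y = 4000 × 500 = 2000000 N = 2000 kN.
Setting C = 0.85 f'_c a b equal to T: a = 2000000/(0.85 × 47.7 × 480) = 102.766 mm.
With β₁ = 0.709, c = a/β₁ = 102.766/0.709 = 144.9 mm.

c ≈ 144.9 mm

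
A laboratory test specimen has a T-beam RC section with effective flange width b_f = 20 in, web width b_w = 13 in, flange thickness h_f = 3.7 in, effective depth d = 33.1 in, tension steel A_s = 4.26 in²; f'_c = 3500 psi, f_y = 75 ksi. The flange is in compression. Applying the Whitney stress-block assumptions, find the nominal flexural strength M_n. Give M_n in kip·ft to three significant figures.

M_n ≈ 806 kip·ft

Tension: T = A_s f_y = 4.26 × 75 = 319.5 kips.
Try a within the flange: a = T/(0.85 f'_c b_f) = 319.5/(0.85 × 3.5 × 20) = 5.370 in.
a = 5.370 > h_f = 3.7 in: the block extends into the web. Split into flange-overhang and web parts.
C_f = 0.85 f'_c (b_f − b_w) h_f = 0.85 × 3.5 × (20 − 13) × 3.7 = 77.1 kips.
Remaining web compression depth: a_w = (T − C_f)/(0.85 f'_c b_w) = (319.5 − 77.1)/(0.85 × 3.5 × 13) = 6.268 in.
M_n = C_f(d − h_f/2) + (T − C_f)(d − a_w/2) = 77.1 × (33.1 − 1.85) + 242.4 × (33.1 − 3.134) = 2409.4 + 7263.8 = 9673.2 kip·in.
M_n = 9673.2/12 = 806.10 kip·ft.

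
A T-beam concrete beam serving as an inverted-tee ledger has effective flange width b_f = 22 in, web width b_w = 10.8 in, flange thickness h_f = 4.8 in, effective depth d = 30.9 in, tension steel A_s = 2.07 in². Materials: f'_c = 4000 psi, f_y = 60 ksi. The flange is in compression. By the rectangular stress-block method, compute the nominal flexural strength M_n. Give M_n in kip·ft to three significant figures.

Tension: T = A_s f_y = 2.07 × 60 = 124.2 kips.
Try a within the flange: a = T/(0.85 f'_c b_f) = 124.2/(0.85 × 4 × 22) = 1.660 in.
Since a = 1.660 ≤ h_f = 4.8 in, the stress block lies entirely in the flange; analyse as a rectangular beam of width b_f.
M_n = T(d − a/2) = 124.2 × (30.9 − 0.83) = 3734.7 kip·in.
M_n = 3734.7/12 = 311.23 kip·ft.

M_n ≈ 311 kip·ft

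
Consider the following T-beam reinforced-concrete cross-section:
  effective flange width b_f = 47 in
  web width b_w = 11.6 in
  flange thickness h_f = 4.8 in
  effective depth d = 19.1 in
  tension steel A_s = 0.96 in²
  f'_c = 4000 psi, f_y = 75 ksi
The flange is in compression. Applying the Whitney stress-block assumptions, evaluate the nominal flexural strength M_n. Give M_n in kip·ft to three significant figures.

Tension: T = A_s f_y = 0.96 × 75 = 72 kips.
Try a within the flange: a = T/(0.85 f'_c b_f) = 72/(0.85 × 4 × 47) = 0.451 in.
Since a = 0.451 ≤ h_f = 4.8 in, the stress block lies entirely in the flange; analyse as a rectangular beam of width b_f.
M_n = T(d − a/2) = 72 × (19.1 − 0.2255) = 1359.0 kip·in.
M_n = 1359.0/12 = 113.25 kip·ft.

M_n ≈ 113 kip·ft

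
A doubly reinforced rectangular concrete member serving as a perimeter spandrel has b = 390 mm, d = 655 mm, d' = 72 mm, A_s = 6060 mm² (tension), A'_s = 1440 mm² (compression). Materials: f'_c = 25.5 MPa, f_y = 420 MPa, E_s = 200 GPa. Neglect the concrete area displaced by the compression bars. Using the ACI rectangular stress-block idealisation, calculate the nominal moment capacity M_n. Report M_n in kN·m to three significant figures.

M_n ≈ 1400 kN·m

Assume both tension and compression steel yield.
Net tension couple steel: A_s − A'_s = 4620 mm².
a = (A_s − A'_s) f_y / (0.85 f'_c b) = 1940400/(0.85 × 25.5 × 390) = 229.54 mm.
c = a/β₁ = 229.54/0.85 = 270.05 mm; ε'_s = 0.003(c − d')/c = 0.0022 ≥ f_y/E_s = 0.0021, so compression steel does yield.
M_n = (A_s − A'_s) f_y (d − a/2) + A'_s f_y (d − d') = [1940400 × (655 − 114.77) + 604800 × (655 − 72)] × 10⁻⁶ = 1048.26 + 352.60 = 1400.86 kN·m.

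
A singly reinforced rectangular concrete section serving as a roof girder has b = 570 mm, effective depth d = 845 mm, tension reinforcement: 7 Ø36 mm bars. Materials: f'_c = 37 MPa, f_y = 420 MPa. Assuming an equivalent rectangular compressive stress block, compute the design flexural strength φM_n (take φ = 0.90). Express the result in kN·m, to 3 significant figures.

A_s = 7 × 1018 = 7126 mm².
T = A_s f_y = 7126 × 420 = 2992920 N = 2992.92 kN.
From C = T: a = T/(0.85 f'_c b) = 2992920/(0.85 × 37 × 570) = 166.96 mm.
M_n = T(d − a/2) = 2992.92 kN × (845 − 83.48) mm = 2279.17 kN·m.
φM_n = 0.90 × 2279.17 = 2051.25 kN·m.

φM_n ≈ 2050 kN·m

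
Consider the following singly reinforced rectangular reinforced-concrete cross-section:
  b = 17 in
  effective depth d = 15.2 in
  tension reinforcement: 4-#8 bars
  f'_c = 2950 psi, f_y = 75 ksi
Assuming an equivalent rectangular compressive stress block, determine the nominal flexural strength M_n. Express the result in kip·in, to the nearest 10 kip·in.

A_s = 4 × 0.79 = 3.16 in².
T = A_s f_y = 3.16 × 75 = 237 kips.
a = T/(0.85 f'_c b) = 237/(0.85 × 2.95 × 17) = 5.560 in.
M_n = T(d − a/2) = 237 × (15.2 − 2.78) = 2943.5 kip·in.

M_n ≈ 2940 kip·in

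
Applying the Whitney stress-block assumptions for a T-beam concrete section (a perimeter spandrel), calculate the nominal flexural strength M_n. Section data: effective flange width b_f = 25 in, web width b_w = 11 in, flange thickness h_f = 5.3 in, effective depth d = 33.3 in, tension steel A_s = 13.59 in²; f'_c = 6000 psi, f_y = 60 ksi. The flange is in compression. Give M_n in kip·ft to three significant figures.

M_n ≈ 2040 kip·ft

Tension: T = A_s f_y = 13.59 × 60 = 815.4 kips.
Try a within the flange: a = T/(0.85 f'_c b_f) = 815.4/(0.85 × 6 × 25) = 6.395 in.
a = 6.395 > h_f = 5.3 in: the block extends into the web. Split into flange-overhang and web parts.
C_f = 0.85 f'_c (b_f − b_w) h_f = 0.85 × 6 × (25 − 11) × 5.3 = 378.4 kips.
Remaining web compression depth: a_w = (T − C_f)/(0.85 f'_c b_w) = (815.4 − 378.4)/(0.85 × 6 × 11) = 7.790 in.
M_n = C_f(d − h_f/2) + (T − C_f)(d − a_w/2) = 378.4 × (33.3 − 2.65) + 437 × (33.3 − 3.895) = 11598.0 + 12850.0 = 24448.0 kip·in.
M_n = 24448.0/12 = 2037.33 kip·ft.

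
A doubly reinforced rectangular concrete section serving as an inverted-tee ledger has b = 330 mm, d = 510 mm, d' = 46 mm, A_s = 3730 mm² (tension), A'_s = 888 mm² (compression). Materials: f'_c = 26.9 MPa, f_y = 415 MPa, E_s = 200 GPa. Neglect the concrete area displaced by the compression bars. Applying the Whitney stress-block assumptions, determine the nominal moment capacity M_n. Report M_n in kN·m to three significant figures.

M_n ≈ 680 kN·m

Assume both tension and compression steel yield.
Net tension couple steel: A_s − A'_s = 2842 mm².
a = (A_s − A'_s) f_y / (0.85 f'_c b) = 1179430/(0.85 × 26.9 × 330) = 156.31 mm.
c = a/β₁ = 156.31/0.85 = 183.89 mm; ε'_s = 0.003(c − d')/c = 0.0022 ≥ f_y/E_s = 0.0021, so compression steel does yield.
M_n = (A_s − A'_s) f_y (d − a/2) + A'_s f_y (d − d') = [1179430 × (510 − 78.155) + 368520 × (510 − 46)] × 10⁻⁶ = 509.33 + 170.99 = 680.32 kN·m.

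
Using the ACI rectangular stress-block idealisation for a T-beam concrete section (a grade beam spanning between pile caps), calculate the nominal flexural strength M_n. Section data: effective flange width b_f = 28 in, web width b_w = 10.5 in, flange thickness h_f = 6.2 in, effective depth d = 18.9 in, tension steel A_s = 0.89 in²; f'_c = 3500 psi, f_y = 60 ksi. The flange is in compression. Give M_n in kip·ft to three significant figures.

M_n ≈ 82.7 kip·ft

Tension: T = A_s f_y = 0.89 × 60 = 53.4 kips.
Try a within the flange: a = T/(0.85 f'_c b_f) = 53.4/(0.85 × 3.5 × 28) = 0.641 in.
Since a = 0.641 ≤ h_f = 6.2 in, the stress block lies entirely in the flange; analyse as a rectangular beam of width b_f.
M_n = T(d − a/2) = 53.4 × (18.9 − 0.3205) = 992.1 kip·in.
M_n = 992.1/12 = 82.68 kip·ft.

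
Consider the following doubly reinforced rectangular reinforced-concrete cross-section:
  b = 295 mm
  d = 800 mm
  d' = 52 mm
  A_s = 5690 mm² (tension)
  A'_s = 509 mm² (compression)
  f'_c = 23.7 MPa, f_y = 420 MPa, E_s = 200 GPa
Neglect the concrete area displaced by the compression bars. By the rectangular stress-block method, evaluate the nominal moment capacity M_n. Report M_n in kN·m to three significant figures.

M_n ≈ 1500 kN·m

Assume both tension and compression steel yield.
Net tension couple steel: A_s − A'_s = 5181 mm².
a = (A_s − A'_s) f_y / (0.85 f'_c b) = 2176020/(0.85 × 23.7 × 295) = 366.16 mm.
c = a/β₁ = 366.16/0.85 = 430.78 mm; ε'_s = 0.003(c − d')/c = 0.0026 ≥ f_y/E_s = 0.0021, so compression steel does yield.
M_n = (A_s − A'_s) f_y (d − a/2) + A'_s f_y (d − d') = [2176020 × (800 − 183.08) + 213780 × (800 − 52)] × 10⁻⁶ = 1342.43 + 159.91 = 1502.34 kN·m.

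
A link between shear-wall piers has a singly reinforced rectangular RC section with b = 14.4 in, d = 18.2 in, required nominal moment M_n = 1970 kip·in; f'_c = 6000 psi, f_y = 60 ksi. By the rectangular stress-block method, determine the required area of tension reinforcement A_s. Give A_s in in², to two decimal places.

A_s ≈ 1.88 in²

From M_n = 0.85 f'_c a b (d − a/2):
a = d − √(d² − 2M_n/(0.85 f'_c b)) = 18.2 − √(18.2² − 2 × 1970/(0.85 × 6 × 14.4)) = 1.539 in.
A_s = 0.85 f'_c a b / f_y = 0.85 × 6 × 1.539 × 14.4 / 60 = 1.884 in².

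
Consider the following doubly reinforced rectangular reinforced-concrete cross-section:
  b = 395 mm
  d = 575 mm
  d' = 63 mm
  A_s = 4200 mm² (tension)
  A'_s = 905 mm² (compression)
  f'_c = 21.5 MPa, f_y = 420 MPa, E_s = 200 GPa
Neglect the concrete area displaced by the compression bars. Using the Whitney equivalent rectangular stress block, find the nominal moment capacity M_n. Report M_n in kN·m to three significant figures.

Assume both tension and compression steel yield.
Net tension couple steel: A_s − A'_s = 3295 mm².
a = (A_s − A'_s) f_y / (0.85 f'_c b) = 1383900/(0.85 × 21.5 × 395) = 191.71 mm.
c = a/β₁ = 191.71/0.85 = 225.54 mm; ε'_s = 0.003(c − d')/c = 0.0022 ≥ f_y/E_s = 0.0021, so compression steel does yield.
M_n = (A_s − A'_s) f_y (d − a/2) + A'_s f_y (d − d') = [1383900 × (575 − 95.855) + 380100 × (575 − 63)] × 10⁻⁶ = 663.09 + 194.61 = 857.70 kN·m.

M_n ≈ 858 kN·m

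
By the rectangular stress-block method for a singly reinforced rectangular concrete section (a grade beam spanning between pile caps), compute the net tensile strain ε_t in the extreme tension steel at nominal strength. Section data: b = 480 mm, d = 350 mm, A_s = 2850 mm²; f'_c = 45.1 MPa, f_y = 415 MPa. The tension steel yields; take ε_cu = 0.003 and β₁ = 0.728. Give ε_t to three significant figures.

a = A_s f_y/(0.85 f'_c b) = 64.28 mm.
β₁ = 0.728, so c = a/β₁ = 64.28/0.728 = 88.30 mm.
From the linear strain diagram with ε_cu = 0.003: ε_t = 0.003 (d − c)/c = 0.003 × (350 − 88.30)/88.30 = 0.00889.
Since ε_t ≥ 0.005, the section is tension-controlled.

ε_t ≈ 0.00889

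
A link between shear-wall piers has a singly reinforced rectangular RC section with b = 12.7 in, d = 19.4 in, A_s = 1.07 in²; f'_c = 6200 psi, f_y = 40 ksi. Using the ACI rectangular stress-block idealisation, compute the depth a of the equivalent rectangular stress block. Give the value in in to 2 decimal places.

a ≈ 0.64 in

T = A_s f_y = 1.07 × 40 = 42.8 kips.
a = T/(0.85 f'_c b) = 42.8/(0.85 × 6.2 × 12.7) = 0.64 in.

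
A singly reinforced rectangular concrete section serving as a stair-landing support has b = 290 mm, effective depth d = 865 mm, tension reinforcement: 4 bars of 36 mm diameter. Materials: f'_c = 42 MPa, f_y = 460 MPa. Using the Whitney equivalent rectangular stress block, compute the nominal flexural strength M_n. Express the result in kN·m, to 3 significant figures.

M_n ≈ 1450 kN·m

A_s = 4 × 1018 = 4072 mm².
T = A_s f_y = 4072 × 460 = 1873120 N = 1873.12 kN.
From C = T: a = T/(0.85 f'_c b) = 1873120/(0.85 × 42 × 290) = 180.93 mm.
M_n = T(d − a/2) = 1873.12 kN × (865 − 90.465) mm = 1450.80 kN·m.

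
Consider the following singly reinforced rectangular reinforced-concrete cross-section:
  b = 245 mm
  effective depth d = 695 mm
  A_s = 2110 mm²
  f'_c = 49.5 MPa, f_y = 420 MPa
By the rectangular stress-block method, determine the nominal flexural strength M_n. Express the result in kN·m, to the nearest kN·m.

M_n ≈ 578 kN·m

T = A_s f_y = 2110 × 420 = 886200 N = 886.2 kN.
From C = T: a = T/(0.85 f'_c b) = 886200/(0.85 × 49.5 × 245) = 85.97 mm.
M_n = T(d − a/2) = 886.2 kN × (695 − 42.985) mm = 577.82 kN·m.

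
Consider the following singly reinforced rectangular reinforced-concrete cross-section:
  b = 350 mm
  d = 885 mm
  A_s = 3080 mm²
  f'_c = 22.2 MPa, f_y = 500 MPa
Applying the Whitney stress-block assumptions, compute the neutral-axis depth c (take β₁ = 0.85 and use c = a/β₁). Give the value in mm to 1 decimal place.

c ≈ 274.3 mm

T = A_s f_y = 3080 × 500 = 1540000 N = 1540 kN.
Setting C = 0.85 f'_c a b equal to T: a = 1540000/(0.85 × 22.2 × 350) = 233.174 mm.
With β₁ = 0.85, c = a/β₁ = 233.174/0.85 = 274.3 mm.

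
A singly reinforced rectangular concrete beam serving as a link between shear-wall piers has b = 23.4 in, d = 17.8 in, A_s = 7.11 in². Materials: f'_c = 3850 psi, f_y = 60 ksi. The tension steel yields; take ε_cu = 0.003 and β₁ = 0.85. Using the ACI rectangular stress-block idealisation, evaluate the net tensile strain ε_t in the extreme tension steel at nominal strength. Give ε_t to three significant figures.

a = A_s f_y/(0.85 f'_c b) = 5.571 in.
β₁ = 0.85, so c = a/β₁ = 5.571/0.85 = 6.554 in.
From the linear strain diagram with ε_cu = 0.003: ε_t = 0.003 (d − c)/c = 0.003 × (17.8 − 6.554)/6.554 = 0.00515.
Since ε_t ≥ 0.005, the section is tension-controlled.

ε_t ≈ 0.00515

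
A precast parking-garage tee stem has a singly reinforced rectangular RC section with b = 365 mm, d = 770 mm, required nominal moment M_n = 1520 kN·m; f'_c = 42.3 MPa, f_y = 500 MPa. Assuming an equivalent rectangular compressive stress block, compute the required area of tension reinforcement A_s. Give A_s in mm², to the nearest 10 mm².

A_s ≈ 4430 mm²

With M_n = 0.85 f'_c a b (d − a/2), solve the quadratic for a:
a = d − √(d² − 2M_n/(0.85 f'_c b)) = 770 − √(770² − 2 × 1520×10⁶/(0.85 × 42.3 × 365)) = 168.95 mm.
A_s = 0.85 f'_c a b / f_y = 0.85 × 42.3 × 168.95 × 365 / 500 = 4434.5 mm².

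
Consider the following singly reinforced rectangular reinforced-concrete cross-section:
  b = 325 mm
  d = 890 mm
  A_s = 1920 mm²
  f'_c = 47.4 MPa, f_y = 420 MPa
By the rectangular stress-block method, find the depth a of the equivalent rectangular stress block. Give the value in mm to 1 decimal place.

T = A_s f_y = 1920 × 420 = 806400 N = 806.4 kN.
Setting C = 0.85 f'_c a b equal to T: a = 806400/(0.85 × 47.4 × 325) = 61.6 mm.

a ≈ 61.6 mm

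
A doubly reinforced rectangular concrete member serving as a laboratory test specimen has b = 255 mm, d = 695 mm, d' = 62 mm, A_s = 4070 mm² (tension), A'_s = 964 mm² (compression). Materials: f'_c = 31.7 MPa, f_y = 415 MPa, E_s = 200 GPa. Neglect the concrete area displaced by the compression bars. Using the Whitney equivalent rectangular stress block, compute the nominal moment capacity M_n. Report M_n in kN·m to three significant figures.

Assume both tension and compression steel yield.
Net tension couple steel: A_s − A'_s = 3106 mm².
a = (A_s − A'_s) f_y / (0.85 f'_c b) = 1288990/(0.85 × 31.7 × 255) = 187.60 mm.
c = a/β₁ = 187.60/0.824 = 227.67 mm; ε'_s = 0.003(c − d')/c = 0.0022 ≥ f_y/E_s = 0.0021, so compression steel does yield.
M_n = (A_s − A'_s) f_y (d − a/2) + A'_s f_y (d − d') = [1288990 × (695 − 93.8) + 400060 × (695 − 62)] × 10⁻⁶ = 774.94 + 253.24 = 1028.18 kN·m.

M_n ≈ 1030 kN·m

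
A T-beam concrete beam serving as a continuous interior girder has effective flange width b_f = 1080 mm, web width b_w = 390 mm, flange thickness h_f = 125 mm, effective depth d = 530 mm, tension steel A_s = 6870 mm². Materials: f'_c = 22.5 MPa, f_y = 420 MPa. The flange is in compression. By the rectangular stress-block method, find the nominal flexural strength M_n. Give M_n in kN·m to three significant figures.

Tension: T = A_s f_y = 6870 × 420 = 2885400 N.
Try a within the flange: a = T/(0.85 f'_c b_f) = 2885400/(0.85 × 22.5 × 1080) = 139.69 mm.
a = 139.69 > h_f = 125 mm: the block extends into the web. Split into flange-overhang and web parts.
C_f = 0.85 f'_c (b_f − b_w) h_f = 0.85 × 22.5 × (1080 − 390) × 125 = 1649531 N.
Remaining web compression depth: a_w = (T − C_f)/(0.85 f'_c b_w) = (2885400 − 1649531)/(0.85 × 22.5 × 390) = 165.69 mm.
M_n = C_f(d − h_f/2) + (T − C_f)(d − a_w/2) = 1649531 × (530 − 62.5) + 1235869 × (530 − 82.845) = 771.16 + 552.63 = 1323.79 × 10⁶ N·mm.
M_n = 1323.79 kN·m.

M_n ≈ 1320 kN·m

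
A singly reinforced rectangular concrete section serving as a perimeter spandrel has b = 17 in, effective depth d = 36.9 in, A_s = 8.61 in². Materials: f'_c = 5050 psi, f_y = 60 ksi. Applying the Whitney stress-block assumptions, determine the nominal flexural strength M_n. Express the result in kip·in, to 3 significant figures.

M_n ≈ 17200 kip·in

T = A_s f_y = 8.61 × 60 = 516.6 kips.
a = T/(0.85 f'_c b) = 516.6/(0.85 × 5.05 × 17) = 7.079 in.
M_n = T(d − a/2) = 516.6 × (36.9 − 3.5395) = 17234.0 kip·in.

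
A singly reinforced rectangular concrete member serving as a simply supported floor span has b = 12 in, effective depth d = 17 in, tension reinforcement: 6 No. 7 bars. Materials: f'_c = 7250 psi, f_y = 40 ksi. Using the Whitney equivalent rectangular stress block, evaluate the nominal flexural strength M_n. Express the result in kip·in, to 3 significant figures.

M_n ≈ 2310 kip·in

A_s = 6 × 0.6 = 3.6 in².
T = A_s f_y = 3.6 × 40 = 144 kips.
a = T/(0.85 f'_c b) = 144/(0.85 × 7.25 × 12) = 1.947 in.
M_n = T(d − a/2) = 144 × (17 − 0.9735) = 2307.8 kip·in.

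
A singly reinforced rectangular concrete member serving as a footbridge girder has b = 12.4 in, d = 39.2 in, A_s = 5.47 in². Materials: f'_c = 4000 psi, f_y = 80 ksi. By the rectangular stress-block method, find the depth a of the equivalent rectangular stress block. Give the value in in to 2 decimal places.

T = A_s f_y = 5.47 × 80 = 437.6 kips.
a = T/(0.85 f'_c b) = 437.6/(0.85 × 4 × 12.4) = 10.38 in.

a ≈ 10.38 in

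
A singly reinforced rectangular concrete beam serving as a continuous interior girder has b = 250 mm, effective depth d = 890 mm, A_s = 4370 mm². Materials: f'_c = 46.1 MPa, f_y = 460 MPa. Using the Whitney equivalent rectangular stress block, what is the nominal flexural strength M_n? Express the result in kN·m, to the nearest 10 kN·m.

T = A_s f_y = 4370 × 460 = 2010200 N = 2010.2 kN.
From C = T: a = T/(0.85 f'_c b) = 2010200/(0.85 × 46.1 × 250) = 205.20 mm.
M_n = T(d − a/2) = 2010.2 kN × (890 − 102.6) mm = 1582.83 kN·m.

M_n ≈ 1580 kN·m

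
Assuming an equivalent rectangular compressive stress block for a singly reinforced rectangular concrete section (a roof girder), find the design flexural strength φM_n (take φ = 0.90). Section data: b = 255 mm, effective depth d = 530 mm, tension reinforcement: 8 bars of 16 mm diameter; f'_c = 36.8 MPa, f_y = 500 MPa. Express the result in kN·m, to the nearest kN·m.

φM_n ≈ 347 kN·m

A_s = 8 × 201 = 1608 mm².
T = A_s f_y = 1608 × 500 = 804000 N = 804 kN.
From C = T: a = T/(0.85 f'_c b) = 804000/(0.85 × 36.8 × 255) = 100.80 mm.
M_n = T(d − a/2) = 804 kN × (530 − 50.4) mm = 385.60 kN·m.
φM_n = 0.90 × 385.60 = 347.04 kN·m.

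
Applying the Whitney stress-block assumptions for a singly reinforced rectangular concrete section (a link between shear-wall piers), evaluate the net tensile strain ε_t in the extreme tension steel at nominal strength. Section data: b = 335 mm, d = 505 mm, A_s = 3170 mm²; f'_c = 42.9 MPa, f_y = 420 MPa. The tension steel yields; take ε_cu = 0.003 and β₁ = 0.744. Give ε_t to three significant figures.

ε_t ≈ 0.00734

a = A_s f_y/(0.85 f'_c b) = 108.99 mm.
β₁ = 0.744, so c = a/β₁ = 108.99/0.744 = 146.49 mm.
From the linear strain diagram with ε_cu = 0.003: ε_t = 0.003 (d − c)/c = 0.003 × (505 − 146.49)/146.49 = 0.00734.
Since ε_t ≥ 0.005, the section is tension-controlled.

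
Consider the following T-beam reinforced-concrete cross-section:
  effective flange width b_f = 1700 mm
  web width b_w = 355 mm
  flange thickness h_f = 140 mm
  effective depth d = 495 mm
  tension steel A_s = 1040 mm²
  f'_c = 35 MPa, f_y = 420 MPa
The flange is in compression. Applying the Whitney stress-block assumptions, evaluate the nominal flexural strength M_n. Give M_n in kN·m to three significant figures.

Tension: T = A_s f_y = 1040 × 420 = 436800 N.
Try a within the flange: a = T/(0.85 f'_c b_f) = 436800/(0.85 × 35 × 1700) = 8.64 mm.
Since a = 8.64 ≤ h_f = 140 mm, the stress block lies entirely in the flange; analyse as a rectangular beam of width b_f.
M_n = T(d − a/2) = 436800 × (495 − 4.32) = 214.33 × 10⁶ N·mm.
M_n = 214.33 kN·m.

M_n ≈ 214 kN·m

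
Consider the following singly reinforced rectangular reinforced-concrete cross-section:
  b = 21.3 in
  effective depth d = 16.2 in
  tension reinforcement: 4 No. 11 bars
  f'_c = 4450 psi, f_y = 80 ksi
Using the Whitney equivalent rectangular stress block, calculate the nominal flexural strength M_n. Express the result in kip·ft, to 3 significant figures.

A_s = 4 × 1.56 = 6.24 in².
T = A_s f_y = 6.24 × 80 = 499.2 kips.
a = T/(0.85 f'_c b) = 499.2/(0.85 × 4.45 × 21.3) = 6.196 in.
M_n = T(d − a/2) = 499.2 × (16.2 − 3.098) = 6540.5 kip·in = 6540.5/12 = 545.04 kip·ft.

M_n ≈ 545 kip·ft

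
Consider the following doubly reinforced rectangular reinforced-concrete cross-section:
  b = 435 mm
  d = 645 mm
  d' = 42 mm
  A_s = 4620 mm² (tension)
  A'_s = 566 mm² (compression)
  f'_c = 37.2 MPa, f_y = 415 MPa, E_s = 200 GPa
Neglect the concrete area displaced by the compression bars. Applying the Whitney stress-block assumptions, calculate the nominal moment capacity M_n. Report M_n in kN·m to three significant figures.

M_n ≈ 1120 kN·m

Assume both tension and compression steel yield.
Net tension couple steel: A_s − A'_s = 4054 mm².
a = (A_s − A'_s) f_y / (0.85 f'_c b) = 1682410/(0.85 × 37.2 × 435) = 122.32 mm.
c = a/β₁ = 122.32/0.784 = 156.02 mm; ε'_s = 0.003(c − d')/c = 0.0022 ≥ f_y/E_s = 0.0021, so compression steel does yield.
M_n = (A_s − A'_s) f_y (d − a/2) + A'_s f_y (d − d') = [1682410 × (645 − 61.16) + 234890 × (645 − 42)] × 10⁻⁶ = 982.26 + 141.64 = 1123.90 kN·m.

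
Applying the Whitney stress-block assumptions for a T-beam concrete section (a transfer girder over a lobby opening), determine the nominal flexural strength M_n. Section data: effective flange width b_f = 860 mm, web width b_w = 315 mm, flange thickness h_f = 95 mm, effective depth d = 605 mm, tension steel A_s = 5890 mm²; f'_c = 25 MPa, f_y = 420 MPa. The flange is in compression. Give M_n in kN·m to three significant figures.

M_n ≈ 1300 kN·m

Tension: T = A_s f_y = 5890 × 420 = 2473800 N.
Try a within the flange: a = T/(0.85 f'_c b_f) = 2473800/(0.85 × 25 × 860) = 135.37 mm.
a = 135.37 > h_f = 95 mm: the block extends into the web. Split into flange-overhang and web parts.
C_f = 0.85 f'_c (b_f − b_w) h_f = 0.85 × 25 × (860 − 315) × 95 = 1100219 N.
Remaining web compression depth: a_w = (T − C_f)/(0.85 f'_c b_w) = (2473800 − 1100219)/(0.85 × 25 × 315) = 205.20 mm.
M_n = C_f(d − h_f/2) + (T − C_f)(d − a_w/2) = 1100219 × (605 − 47.5) + 1373581 × (605 − 102.6) = 613.37 + 690.09 = 1303.46 × 10⁶ N·mm.
M_n = 1303.46 kN·m.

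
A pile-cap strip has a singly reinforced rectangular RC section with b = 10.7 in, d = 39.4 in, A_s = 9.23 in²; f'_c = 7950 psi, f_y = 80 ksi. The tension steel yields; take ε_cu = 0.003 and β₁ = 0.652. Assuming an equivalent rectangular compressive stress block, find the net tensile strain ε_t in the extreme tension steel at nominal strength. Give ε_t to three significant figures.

a = A_s f_y/(0.85 f'_c b) = 10.212 in.
β₁ = 0.652, so c = a/β₁ = 10.212/0.652 = 15.663 in.
From the linear strain diagram with ε_cu = 0.003: ε_t = 0.003 (d − c)/c = 0.003 × (39.4 − 15.663)/15.663 = 0.00455.
ε_t is between 0.004 and 0.005 — transition zone.

ε_t ≈ 0.00455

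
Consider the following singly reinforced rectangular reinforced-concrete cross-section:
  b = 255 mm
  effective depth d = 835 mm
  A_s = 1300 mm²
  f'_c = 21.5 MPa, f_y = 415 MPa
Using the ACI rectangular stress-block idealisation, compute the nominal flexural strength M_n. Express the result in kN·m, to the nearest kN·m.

M_n ≈ 419 kN·m

T = A_s f_y = 1300 × 415 = 539500 N = 539.5 kN.
From C = T: a = T/(0.85 f'_c b) = 539500/(0.85 × 21.5 × 255) = 115.77 mm.
M_n = T(d − a/2) = 539.5 kN × (835 − 57.885) mm = 419.25 kN·m.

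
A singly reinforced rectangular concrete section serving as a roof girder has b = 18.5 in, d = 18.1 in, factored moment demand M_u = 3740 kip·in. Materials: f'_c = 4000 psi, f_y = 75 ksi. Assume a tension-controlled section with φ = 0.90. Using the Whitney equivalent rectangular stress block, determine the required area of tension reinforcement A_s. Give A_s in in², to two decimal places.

M_n = M_u/φ = 3740/0.90 = 4155.56 kip·in.
From M_n = 0.85 f'_c a b (d − a/2):
a = d − √(d² − 2M_n/(0.85 f'_c b)) = 18.1 − √(18.1² − 2 × 4155.56/(0.85 × 4 × 18.5)) = 4.119 in.
A_s = 0.85 f'_c a b / f_y = 0.85 × 4 × 4.119 × 18.5 / 75 = 3.454 in².

A_s ≈ 3.45 in²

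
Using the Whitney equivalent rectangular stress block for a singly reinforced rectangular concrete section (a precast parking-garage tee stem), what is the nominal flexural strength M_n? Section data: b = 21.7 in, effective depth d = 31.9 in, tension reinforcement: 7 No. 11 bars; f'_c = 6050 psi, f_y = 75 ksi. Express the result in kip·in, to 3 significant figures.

M_n ≈ 23100 kip·in

A_s = 7 × 1.56 = 10.92 in².
T = A_s f_y = 10.92 × 75 = 819 kips.
a = T/(0.85 f'_c b) = 819/(0.85 × 6.05 × 21.7) = 7.339 in.
M_n = T(d − a/2) = 819 × (31.9 − 3.6695) = 23120.8 kip·in.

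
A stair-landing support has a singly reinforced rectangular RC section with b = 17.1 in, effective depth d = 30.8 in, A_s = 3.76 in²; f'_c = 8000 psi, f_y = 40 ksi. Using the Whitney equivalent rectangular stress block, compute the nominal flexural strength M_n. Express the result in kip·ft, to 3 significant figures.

M_n ≈ 378 kip·ft

T = A_s f_y = 3.76 × 40 = 150.4 kips.
a = T/(0.85 f'_c b) = 150.4/(0.85 × 8 × 17.1) = 1.293 in.
M_n = T(d − a/2) = 150.4 × (30.8 − 0.6465) = 4535.1 kip·in = 4535.1/12 = 377.93 kip·ft.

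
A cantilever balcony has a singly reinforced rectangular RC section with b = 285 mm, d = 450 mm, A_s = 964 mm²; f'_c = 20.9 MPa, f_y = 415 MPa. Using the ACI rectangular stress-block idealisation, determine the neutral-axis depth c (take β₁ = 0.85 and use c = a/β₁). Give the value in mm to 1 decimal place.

T = A_s f_y = 964 × 415 = 400060 N = 400.06 kN.
Setting C = 0.85 f'_c a b equal to T: a = 400060/(0.85 × 20.9 × 285) = 79.016 mm.
With β₁ = 0.85, c = a/β₁ = 79.016/0.85 = 93.0 mm.

c ≈ 93.0 mm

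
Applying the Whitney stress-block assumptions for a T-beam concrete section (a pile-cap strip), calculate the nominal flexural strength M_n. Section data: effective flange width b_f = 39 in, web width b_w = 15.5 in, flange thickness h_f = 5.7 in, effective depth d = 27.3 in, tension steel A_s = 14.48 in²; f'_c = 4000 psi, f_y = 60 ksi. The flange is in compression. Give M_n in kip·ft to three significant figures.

M_n ≈ 1730 kip·ft

Tension: T = A_s f_y = 14.48 × 60 = 868.8 kips.
Try a within the flange: a = T/(0.85 f'_c b_f) = 868.8/(0.85 × 4 × 39) = 6.552 in.
a = 6.552 > h_f = 5.7 in: the block extends into the web. Split into flange-overhang and web parts.
C_f = 0.85 f'_c (b_f − b_w) h_f = 0.85 × 4 × (39 − 15.5) × 5.7 = 455.4 kips.
Remaining web compression depth: a_w = (T − C_f)/(0.85 f'_c b_w) = (868.8 − 455.4)/(0.85 × 4 × 15.5) = 7.844 in.
M_n = C_f(d − h_f/2) + (T − C_f)(d − a_w/2) = 455.4 × (27.3 − 2.85) + 413.4 × (27.3 − 3.922) = 11134.5 + 9664.5 = 20799.0 kip·in.
M_n = 20799.0/12 = 1733.25 kip·ft.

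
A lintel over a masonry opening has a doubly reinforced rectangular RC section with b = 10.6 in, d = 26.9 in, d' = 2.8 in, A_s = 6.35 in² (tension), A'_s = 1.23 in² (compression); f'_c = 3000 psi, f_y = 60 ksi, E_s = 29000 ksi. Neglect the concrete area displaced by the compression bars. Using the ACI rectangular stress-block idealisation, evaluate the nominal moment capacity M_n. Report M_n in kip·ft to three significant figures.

Assume both steels yield.
a = (A_s − A'_s) f_y/(0.85 f'_c b) = (6.35 − 1.23) × 60/(0.85 × 3 × 10.6) = 11.365 in.
c = a/β₁ = 11.365/0.85 = 13.371 in; ε'_s = 0.003(c − d')/c = 0.0024 ≥ ε_y = 0.0021, so the compression steel yields.
M_n = (A_s − A'_s) f_y (d − a/2) + A'_s f_y (d − d') = 307.2 × (26.9 − 5.6825) + 73.8 × (26.9 − 2.8) = 6518.0 + 1778.6 = 8296.6 kip·in = 8296.6/12 = 691.38 kip·ft.

M_n ≈ 691 kip·ft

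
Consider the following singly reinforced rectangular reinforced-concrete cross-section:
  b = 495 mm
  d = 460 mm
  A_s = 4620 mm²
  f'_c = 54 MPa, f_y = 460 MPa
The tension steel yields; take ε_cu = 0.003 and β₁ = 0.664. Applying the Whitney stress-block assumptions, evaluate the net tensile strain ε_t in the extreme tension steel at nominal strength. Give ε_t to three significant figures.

a = A_s f_y/(0.85 f'_c b) = 93.54 mm.
β₁ = 0.664, so c = a/β₁ = 93.54/0.664 = 140.87 mm.
From the linear strain diagram with ε_cu = 0.003: ε_t = 0.003 (d − c)/c = 0.003 × (460 − 140.87)/140.87 = 0.00680.
Since ε_t ≥ 0.005, the section is tension-controlled.

ε_t ≈ 0.00680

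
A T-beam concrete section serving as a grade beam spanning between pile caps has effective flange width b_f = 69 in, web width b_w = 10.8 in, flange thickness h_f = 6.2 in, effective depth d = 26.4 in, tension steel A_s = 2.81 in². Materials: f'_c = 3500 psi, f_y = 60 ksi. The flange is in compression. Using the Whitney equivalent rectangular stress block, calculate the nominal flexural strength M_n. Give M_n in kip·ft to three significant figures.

Tension: T = A_s f_y = 2.81 × 60 = 168.6 kips.
Try a within the flange: a = T/(0.85 f'_c b_f) = 168.6/(0.85 × 3.5 × 69) = 0.821 in.
Since a = 0.821 ≤ h_f = 6.2 in, the stress block lies entirely in the flange; analyse as a rectangular beam of width b_f.
M_n = T(d − a/2) = 168.6 × (26.4 − 0.4105) = 4381.8 kip·in.
M_n = 4381.8/12 = 365.15 kip·ft.

M_n ≈ 365 kip·ft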